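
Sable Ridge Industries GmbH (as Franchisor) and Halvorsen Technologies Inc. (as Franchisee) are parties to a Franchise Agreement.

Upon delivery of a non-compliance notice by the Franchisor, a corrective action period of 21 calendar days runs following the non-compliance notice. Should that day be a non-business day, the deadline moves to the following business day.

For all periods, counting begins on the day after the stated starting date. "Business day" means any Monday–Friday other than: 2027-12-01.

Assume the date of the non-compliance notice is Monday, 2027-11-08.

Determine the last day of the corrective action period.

Adding 21 calendar days to 2027-11-08 gives 2027-11-29, which is the last day of the corrective action period. 2027-11-29 is a Monday and is not a listed holiday, so no roll-forward applies.

2027-11-29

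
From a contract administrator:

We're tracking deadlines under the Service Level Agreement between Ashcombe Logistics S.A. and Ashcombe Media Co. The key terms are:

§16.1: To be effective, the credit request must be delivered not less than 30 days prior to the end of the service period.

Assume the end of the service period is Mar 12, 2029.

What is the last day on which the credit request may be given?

Mar 12, 2029 minus 30 days is Feb 10, 2029.

Feb 10, 2029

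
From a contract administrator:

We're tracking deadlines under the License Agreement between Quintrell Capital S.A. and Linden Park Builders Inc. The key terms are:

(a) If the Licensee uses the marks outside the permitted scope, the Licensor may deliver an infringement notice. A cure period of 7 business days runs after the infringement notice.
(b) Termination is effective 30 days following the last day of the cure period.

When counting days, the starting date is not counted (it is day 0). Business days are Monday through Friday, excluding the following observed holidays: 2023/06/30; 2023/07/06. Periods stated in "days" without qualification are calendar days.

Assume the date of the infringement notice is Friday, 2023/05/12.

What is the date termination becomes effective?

2023/06/22

The last day of the cure period: counting 7 business days from Friday, 2023/05/12 (May 15, May 16, May 17, May 18, May 19, May 22, May 23, skipping weekends) reaches Tuesday, 2023/05/23.
The date termination becomes effective: 2023/05/23 + 30 days = 2023/06/22.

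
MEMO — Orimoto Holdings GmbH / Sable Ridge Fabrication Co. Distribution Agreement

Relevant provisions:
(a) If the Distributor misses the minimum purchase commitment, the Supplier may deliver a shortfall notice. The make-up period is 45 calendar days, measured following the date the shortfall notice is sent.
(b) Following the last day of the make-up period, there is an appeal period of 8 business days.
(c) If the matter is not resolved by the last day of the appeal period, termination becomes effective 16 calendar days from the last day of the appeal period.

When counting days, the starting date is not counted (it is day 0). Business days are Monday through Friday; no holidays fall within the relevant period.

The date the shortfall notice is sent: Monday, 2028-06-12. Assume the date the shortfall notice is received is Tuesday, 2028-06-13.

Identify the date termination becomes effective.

Adding 45 calendar days to 2028-06-12 gives 2028-07-27, which is the last day of the make-up period.
The last day of the appeal period: 8 business days after Thursday, 2028-07-27, skipping weekends — Jul 28, Jul 31, Aug 1, Aug 2, Aug 3, Aug 4, Aug 7, Aug 8 — lands on Tuesday, 2028-08-08.
The date termination becomes effective: 16 calendar days after 2028-08-08 is 2028-08-24.

2028-08-24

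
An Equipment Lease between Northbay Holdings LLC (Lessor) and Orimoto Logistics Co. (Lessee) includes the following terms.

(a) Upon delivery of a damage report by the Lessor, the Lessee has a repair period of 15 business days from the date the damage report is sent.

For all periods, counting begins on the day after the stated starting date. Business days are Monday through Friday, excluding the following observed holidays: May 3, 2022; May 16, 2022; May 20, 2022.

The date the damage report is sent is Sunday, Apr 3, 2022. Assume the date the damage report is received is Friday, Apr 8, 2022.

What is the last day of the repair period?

From Sunday, Apr 3, 2022, 15 business days (Apr 4, Apr 5, Apr 6, Apr 7, …, Apr 20, Apr 21, Apr 22, skipping weekends) brings us to Friday, Apr 22, 2022, which is the last day of the repair period.

Apr 22, 2022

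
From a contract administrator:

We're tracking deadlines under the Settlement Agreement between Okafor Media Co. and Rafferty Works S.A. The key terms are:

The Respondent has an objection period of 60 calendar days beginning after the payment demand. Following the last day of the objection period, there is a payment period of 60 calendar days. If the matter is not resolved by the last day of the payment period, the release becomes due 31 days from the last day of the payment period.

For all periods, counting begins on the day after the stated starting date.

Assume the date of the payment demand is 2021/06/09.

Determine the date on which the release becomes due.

2021/11/07

The last day of the objection period: 2021/06/09 + 60 days = 2021/08/08.
Adding 60 calendar days to 2021/08/08 gives 2021/10/07, which is the last day of the payment period.
The date on which the release becomes due: 31 calendar days after 2021/10/07 is 2021/11/07.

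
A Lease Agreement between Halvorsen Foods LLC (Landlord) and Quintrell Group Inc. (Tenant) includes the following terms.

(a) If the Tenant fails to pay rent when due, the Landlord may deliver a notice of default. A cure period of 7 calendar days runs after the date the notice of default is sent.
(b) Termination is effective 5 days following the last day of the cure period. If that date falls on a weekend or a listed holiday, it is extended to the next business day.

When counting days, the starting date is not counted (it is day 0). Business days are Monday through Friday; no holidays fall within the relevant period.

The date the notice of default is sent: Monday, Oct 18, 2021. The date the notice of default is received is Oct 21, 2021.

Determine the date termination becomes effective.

Nov 1, 2021

Adding 7 calendar days to Oct 18, 2021 gives Oct 25, 2021, which is the last day of the cure period.
Adding 5 calendar days to Oct 25, 2021 gives Oct 30, 2021, which is the date termination becomes effective. That falls on a Saturday, so it rolls to the next business day, Monday, Nov 1, 2021.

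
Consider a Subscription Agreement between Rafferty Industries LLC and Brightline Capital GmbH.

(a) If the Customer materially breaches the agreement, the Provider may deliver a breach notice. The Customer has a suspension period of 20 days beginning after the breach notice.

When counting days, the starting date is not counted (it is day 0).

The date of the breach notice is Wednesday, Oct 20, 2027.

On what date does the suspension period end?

Adding 20 calendar days to Oct 20, 2027 gives Nov 9, 2027, which is the last day of the suspension period.

Nov 9, 2027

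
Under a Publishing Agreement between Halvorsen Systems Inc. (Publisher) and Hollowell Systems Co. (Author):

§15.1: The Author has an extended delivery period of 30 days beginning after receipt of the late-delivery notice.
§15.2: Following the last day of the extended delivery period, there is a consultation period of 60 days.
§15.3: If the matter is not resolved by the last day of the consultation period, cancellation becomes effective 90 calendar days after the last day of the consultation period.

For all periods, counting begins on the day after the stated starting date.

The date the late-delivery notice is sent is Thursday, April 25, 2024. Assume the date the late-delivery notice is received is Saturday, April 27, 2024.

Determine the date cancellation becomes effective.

Adding 30 calendar days to April 27, 2024 gives May 27, 2024, which is the last day of the extended delivery period.
Adding 60 calendar days to May 27, 2024 gives July 26, 2024, which is the last day of the consultation period.
The date cancellation becomes effective: 90 calendar days after July 26, 2024 is October 24, 2024.

October 24, 2024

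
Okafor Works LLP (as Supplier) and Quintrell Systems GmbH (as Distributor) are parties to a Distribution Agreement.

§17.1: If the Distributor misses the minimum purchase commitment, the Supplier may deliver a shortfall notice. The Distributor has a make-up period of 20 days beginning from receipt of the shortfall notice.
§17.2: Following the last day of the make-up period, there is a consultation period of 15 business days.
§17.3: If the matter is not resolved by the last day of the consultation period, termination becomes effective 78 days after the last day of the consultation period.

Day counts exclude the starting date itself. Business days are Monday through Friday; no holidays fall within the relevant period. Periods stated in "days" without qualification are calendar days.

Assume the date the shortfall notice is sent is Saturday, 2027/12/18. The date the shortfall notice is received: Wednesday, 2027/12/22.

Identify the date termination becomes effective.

The last day of the make-up period: 20 calendar days after 2027/12/22 is 2028/01/11.
The last day of the consultation period: counting 15 business days from Tuesday, 2028/01/11 (Jan 12, Jan 13, Jan 14, Jan 17, …, Jan 28, Jan 31, Feb 1, skipping weekends) reaches Tuesday, 2028/02/01.
The date termination becomes effective: 78 calendar days after 2028/02/01 is 2028/04/19.

2028/04/19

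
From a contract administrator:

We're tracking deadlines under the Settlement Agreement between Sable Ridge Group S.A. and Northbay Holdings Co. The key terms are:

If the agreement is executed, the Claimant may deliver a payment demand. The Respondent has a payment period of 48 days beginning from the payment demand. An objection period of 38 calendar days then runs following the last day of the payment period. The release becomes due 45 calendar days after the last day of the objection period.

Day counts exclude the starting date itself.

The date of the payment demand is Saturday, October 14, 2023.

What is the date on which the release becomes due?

February 22, 2024

The last day of the payment period: October 14, 2023 + 48 days = December 1, 2023.
The last day of the objection period: December 1, 2023 + 38 days = January 8, 2024.
Adding 45 calendar days to January 8, 2024 gives February 22, 2024, which is the date on which the release becomes due.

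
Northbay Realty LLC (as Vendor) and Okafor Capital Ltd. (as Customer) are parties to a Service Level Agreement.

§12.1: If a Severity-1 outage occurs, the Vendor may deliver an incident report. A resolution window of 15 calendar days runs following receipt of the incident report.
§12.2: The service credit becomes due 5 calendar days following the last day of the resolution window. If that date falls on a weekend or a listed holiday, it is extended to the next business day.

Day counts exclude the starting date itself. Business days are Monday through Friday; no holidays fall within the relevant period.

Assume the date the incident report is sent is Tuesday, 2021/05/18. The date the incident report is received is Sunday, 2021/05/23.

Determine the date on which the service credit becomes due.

The last day of the resolution window: 2021/05/23 + 15 days = 2021/06/07.
The date on which the service credit becomes due: 5 calendar days after 2021/06/07 is 2021/06/12. That falls on a Saturday, so it rolls to the next business day, Monday, 2021/06/14.

2021/06/14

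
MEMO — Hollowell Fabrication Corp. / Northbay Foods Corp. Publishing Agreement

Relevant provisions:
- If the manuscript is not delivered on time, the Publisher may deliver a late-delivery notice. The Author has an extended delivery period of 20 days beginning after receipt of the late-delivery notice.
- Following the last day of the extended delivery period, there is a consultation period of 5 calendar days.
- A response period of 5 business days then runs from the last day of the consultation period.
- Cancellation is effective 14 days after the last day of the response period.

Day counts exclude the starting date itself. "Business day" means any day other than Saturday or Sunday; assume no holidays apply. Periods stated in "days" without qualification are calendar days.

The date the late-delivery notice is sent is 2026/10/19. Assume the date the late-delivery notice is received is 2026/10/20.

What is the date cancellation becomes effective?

Adding 20 calendar days to 2026/10/20 gives 2026/11/09, which is the last day of the extended delivery period.
The last day of the consultation period: 2026/11/09 + 5 days = 2026/11/14.
The last day of the response period: 5 business days after Saturday, 2026/11/14, skipping weekends — Nov 16, Nov 17, Nov 18, Nov 19, Nov 20 — lands on Friday, 2026/11/20.
The date cancellation becomes effective: 14 calendar days after 2026/11/20 is 2026/12/04.

2026/12/04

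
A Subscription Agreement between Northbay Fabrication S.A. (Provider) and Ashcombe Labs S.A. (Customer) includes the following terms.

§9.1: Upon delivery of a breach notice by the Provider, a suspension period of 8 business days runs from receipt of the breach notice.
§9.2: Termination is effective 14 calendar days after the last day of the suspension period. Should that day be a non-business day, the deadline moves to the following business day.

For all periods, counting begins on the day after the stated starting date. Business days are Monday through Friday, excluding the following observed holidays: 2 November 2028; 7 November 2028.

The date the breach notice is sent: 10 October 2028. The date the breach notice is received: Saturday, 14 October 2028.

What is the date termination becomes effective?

The last day of the suspension period: counting 8 business days from Saturday, 14 October 2028 (Oct 16, Oct 17, Oct 18, Oct 19, Oct 20, Oct 23, Oct 24, Oct 25, skipping weekends) reaches Wednesday, 25 October 2028.
The date termination becomes effective: 25 October 2028 + 14 days = 8 November 2028. 8 November 2028 is a Wednesday and is not a listed holiday, so no roll-forward applies.

8 November 2028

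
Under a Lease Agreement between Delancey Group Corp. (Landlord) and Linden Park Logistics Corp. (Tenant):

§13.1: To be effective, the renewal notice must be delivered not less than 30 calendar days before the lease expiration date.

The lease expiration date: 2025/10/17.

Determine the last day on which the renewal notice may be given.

2025/09/17

2025/10/17 minus 30 days is 2025/09/17.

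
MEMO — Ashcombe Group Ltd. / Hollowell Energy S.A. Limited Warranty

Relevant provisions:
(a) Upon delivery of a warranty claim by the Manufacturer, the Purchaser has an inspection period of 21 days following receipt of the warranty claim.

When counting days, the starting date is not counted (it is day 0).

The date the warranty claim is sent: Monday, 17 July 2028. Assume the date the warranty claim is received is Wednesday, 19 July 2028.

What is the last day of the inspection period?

9 August 2028

The last day of the inspection period: 19 July 2028 + 21 days = 9 August 2028.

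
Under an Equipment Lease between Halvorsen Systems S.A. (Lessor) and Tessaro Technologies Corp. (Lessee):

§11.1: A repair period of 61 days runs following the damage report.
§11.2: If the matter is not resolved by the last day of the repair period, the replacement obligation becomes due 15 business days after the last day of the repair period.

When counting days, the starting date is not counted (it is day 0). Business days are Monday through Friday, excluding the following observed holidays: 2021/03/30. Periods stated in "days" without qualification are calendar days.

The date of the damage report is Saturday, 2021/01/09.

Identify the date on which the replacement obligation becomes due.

The last day of the repair period: 61 calendar days after 2021/01/09 is 2021/03/11.
The date on which the replacement obligation becomes due: 15 business days after Thursday, 2021/03/11, skipping weekends and the listed holiday on Mar 30 — Mar 12, Mar 15, Mar 16, Mar 17, …, Mar 31, Apr 1, Apr 2 — lands on Friday, 2021/04/02.

2021/04/02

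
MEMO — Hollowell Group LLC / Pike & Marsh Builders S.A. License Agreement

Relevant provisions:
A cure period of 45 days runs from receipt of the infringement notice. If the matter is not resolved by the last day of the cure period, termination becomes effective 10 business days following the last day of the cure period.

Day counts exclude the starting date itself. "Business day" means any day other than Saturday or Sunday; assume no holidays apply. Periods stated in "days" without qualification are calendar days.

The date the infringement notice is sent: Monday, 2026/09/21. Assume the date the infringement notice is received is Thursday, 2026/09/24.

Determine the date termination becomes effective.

2026/11/20

The last day of the cure period: 45 calendar days after 2026/09/24 is 2026/11/08.
The date termination becomes effective: 10 business days after Sunday, 2026/11/08, skipping weekends — Nov 9, Nov 10, Nov 11, Nov 12, Nov 13, Nov 16, Nov 17, Nov 18, Nov 19, Nov 20 — lands on Friday, 2026/11/20.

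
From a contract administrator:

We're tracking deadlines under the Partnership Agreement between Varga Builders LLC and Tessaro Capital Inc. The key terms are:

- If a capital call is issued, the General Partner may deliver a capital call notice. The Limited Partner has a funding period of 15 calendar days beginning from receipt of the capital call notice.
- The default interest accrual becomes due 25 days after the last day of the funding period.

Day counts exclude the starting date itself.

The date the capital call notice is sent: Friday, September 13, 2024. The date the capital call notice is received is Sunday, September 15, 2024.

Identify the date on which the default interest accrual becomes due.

The last day of the funding period: 15 calendar days after September 15, 2024 is September 30, 2024.
Adding 25 calendar days to September 30, 2024 gives October 25, 2024, which is the date on which the default interest accrual becomes due.

October 25, 2024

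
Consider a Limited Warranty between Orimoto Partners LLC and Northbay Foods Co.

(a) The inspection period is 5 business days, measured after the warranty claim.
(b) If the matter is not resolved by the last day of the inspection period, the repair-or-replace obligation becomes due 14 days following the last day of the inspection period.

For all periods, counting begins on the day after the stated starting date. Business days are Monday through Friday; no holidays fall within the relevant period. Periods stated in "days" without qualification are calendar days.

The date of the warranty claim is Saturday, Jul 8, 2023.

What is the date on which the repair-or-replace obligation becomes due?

From Saturday, Jul 8, 2023, 5 business days (Jul 10, Jul 11, Jul 12, Jul 13, Jul 14, skipping weekends) brings us to Friday, Jul 14, 2023, which is the last day of the inspection period.
The date on which the repair-or-replace obligation becomes due: 14 calendar days after Jul 14, 2023 is Jul 28, 2023.

Jul 28, 2023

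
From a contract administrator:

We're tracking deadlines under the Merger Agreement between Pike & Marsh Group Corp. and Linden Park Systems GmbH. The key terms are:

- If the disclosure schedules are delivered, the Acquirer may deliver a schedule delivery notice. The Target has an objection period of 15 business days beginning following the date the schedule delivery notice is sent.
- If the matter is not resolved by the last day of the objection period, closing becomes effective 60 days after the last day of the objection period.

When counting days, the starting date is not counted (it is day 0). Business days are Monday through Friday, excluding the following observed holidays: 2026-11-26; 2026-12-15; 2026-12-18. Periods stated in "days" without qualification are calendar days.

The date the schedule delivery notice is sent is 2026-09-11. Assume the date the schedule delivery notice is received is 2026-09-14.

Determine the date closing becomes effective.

From Friday, 2026-09-11, 15 business days (Sep 14, Sep 15, Sep 16, Sep 17, …, Sep 30, Oct 1, Oct 2, skipping weekends) brings us to Friday, 2026-10-02, which is the last day of the objection period.
The date closing becomes effective: 2026-10-02 + 60 days = 2026-12-01.

2026-12-01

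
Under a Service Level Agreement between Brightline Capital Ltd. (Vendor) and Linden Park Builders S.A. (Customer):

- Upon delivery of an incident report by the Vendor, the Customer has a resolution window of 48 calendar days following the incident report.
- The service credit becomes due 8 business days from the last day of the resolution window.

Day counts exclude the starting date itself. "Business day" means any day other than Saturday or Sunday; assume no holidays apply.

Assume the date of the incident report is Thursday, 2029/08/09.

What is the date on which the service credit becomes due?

2029/10/08

Adding 48 calendar days to 2029/08/09 gives 2029/09/26, which is the last day of the resolution window.
The date on which the service credit becomes due: counting 8 business days from Wednesday, 2029/09/26 (Sep 27, Sep 28, Oct 1, Oct 2, Oct 3, Oct 4, Oct 5, Oct 8, skipping weekends) reaches Monday, 2029/10/08.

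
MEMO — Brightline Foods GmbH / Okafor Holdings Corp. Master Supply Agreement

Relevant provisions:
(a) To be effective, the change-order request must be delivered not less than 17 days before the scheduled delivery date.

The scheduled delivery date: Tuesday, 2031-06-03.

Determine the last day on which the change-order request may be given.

2031-05-17

Counting back 17 calendar days from 2031-06-03 gives 2031-05-17.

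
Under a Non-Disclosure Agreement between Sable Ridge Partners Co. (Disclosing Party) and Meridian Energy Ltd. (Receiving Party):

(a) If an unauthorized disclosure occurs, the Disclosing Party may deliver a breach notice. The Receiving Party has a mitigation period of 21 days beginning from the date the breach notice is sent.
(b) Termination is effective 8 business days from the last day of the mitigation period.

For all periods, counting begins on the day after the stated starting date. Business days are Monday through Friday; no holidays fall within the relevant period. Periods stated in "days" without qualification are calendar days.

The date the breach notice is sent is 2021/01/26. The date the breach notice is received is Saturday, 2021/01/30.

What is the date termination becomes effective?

2021/02/26

The last day of the mitigation period: 21 calendar days after 2021/01/26 is 2021/02/16.
The date termination becomes effective: 8 business days after Tuesday, 2021/02/16, skipping weekends — Feb 17, Feb 18, Feb 19, Feb 22, Feb 23, Feb 24, Feb 25, Feb 26 — lands on Friday, 2021/02/26.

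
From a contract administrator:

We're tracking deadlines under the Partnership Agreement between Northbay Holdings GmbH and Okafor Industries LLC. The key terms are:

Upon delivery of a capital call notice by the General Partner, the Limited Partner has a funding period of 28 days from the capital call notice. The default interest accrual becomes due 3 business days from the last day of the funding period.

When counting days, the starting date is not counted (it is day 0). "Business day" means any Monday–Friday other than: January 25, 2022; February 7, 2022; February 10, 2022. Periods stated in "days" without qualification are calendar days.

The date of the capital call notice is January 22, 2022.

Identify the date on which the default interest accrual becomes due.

Adding 28 calendar days to January 22, 2022 gives February 19, 2022, which is the last day of the funding period.
From Saturday, February 19, 2022, 3 business days (Feb 21, Feb 22, Feb 23, skipping weekends) brings us to Wednesday, February 23, 2022, which is the date on which the default interest accrual becomes due.

February 23, 2022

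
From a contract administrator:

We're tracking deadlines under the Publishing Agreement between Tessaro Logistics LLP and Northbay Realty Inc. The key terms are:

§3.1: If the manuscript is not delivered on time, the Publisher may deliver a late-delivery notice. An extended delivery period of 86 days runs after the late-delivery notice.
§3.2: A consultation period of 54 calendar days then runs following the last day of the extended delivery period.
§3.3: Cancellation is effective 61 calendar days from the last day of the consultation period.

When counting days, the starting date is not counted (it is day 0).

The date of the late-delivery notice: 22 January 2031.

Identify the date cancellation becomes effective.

11 August 2031

Adding 86 calendar days to 22 January 2031 gives 18 April 2031, which is the last day of the extended delivery period.
The last day of the consultation period: 18 April 2031 + 54 days = 11 June 2031.
The date cancellation becomes effective: 61 calendar days after 11 June 2031 is 11 August 2031.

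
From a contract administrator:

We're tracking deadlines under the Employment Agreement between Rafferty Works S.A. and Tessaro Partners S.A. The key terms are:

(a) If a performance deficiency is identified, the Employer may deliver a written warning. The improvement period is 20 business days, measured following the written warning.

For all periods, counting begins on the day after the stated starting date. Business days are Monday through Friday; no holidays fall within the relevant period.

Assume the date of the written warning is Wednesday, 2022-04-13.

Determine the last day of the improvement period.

From Wednesday, 2022-04-13, 20 business days (Apr 14, Apr 15, Apr 18, Apr 19, …, May 9, May 10, May 11, skipping weekends) brings us to Wednesday, 2022-05-11, which is the last day of the improvement period.

2022-05-11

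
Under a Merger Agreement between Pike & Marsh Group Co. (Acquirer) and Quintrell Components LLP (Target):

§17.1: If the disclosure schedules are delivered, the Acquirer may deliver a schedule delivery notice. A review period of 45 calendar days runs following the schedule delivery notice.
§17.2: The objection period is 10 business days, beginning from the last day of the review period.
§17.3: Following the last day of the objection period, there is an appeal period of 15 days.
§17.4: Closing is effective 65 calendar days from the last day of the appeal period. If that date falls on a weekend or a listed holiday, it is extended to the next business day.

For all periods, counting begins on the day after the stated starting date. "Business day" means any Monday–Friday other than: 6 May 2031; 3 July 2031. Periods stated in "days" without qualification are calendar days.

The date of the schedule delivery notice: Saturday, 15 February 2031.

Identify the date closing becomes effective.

Adding 45 calendar days to 15 February 2031 gives 1 April 2031, which is the last day of the review period.
The last day of the objection period: 10 business days after Tuesday, 1 April 2031, skipping weekends — Apr 2, Apr 3, Apr 4, Apr 7, Apr 8, Apr 9, Apr 10, Apr 11, Apr 14, Apr 15 — lands on Tuesday, 15 April 2031.
The last day of the appeal period: 15 April 2031 + 15 days = 30 April 2031.
Adding 65 calendar days to 30 April 2031 gives 4 July 2031, which is the date closing becomes effective. 4 July 2031 is a Friday and is not a listed holiday, so no roll-forward applies.

4 July 2031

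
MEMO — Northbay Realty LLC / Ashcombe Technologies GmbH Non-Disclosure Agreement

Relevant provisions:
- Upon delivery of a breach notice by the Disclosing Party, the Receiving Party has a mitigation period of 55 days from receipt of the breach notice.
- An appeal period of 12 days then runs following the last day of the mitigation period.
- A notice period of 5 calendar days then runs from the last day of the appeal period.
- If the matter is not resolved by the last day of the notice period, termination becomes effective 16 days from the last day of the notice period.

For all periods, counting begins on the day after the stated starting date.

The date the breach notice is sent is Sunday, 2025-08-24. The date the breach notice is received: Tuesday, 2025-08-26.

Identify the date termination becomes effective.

The last day of the mitigation period: 55 calendar days after 2025-08-26 is 2025-10-20.
The last day of the appeal period: 2025-10-20 + 12 days = 2025-11-01.
The last day of the notice period: 2025-11-01 + 5 days = 2025-11-06.
The date termination becomes effective: 16 calendar days after 2025-11-06 is 2025-11-22.

2025-11-22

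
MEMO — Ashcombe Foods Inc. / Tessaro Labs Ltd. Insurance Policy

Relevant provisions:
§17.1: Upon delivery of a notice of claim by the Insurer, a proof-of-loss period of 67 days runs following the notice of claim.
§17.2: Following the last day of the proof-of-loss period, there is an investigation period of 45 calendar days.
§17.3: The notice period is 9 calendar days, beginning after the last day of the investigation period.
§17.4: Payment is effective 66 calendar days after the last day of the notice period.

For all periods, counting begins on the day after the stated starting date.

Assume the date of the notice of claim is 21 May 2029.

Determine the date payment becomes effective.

The last day of the proof-of-loss period: 67 calendar days after 21 May 2029 is 27 July 2029.
Adding 45 calendar days to 27 July 2029 gives 10 September 2029, which is the last day of the investigation period.
The last day of the notice period: 10 September 2029 + 9 days = 19 September 2029.
The date payment becomes effective: 19 September 2029 + 66 days = 24 November 2029.

24 November 2029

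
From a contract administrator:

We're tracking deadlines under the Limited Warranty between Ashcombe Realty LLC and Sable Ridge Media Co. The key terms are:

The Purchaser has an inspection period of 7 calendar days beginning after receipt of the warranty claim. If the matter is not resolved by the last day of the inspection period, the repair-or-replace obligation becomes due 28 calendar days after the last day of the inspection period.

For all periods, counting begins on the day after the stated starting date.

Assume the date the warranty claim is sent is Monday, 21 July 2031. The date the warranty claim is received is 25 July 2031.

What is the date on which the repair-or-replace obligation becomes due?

The last day of the inspection period: 25 July 2031 + 7 days = 1 August 2031.
Adding 28 calendar days to 1 August 2031 gives 29 August 2031, which is the date on which the repair-or-replace obligation becomes due.

29 August 2031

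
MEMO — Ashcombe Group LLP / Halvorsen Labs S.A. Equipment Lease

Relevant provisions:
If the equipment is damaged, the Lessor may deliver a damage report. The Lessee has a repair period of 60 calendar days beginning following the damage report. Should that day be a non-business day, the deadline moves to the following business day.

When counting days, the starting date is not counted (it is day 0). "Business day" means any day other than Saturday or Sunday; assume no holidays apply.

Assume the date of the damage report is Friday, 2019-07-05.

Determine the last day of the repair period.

2019-09-03

Adding 60 calendar days to 2019-07-05 gives 2019-09-03, which is the last day of the repair period. 2019-09-03 is a Tuesday, so no roll-forward applies.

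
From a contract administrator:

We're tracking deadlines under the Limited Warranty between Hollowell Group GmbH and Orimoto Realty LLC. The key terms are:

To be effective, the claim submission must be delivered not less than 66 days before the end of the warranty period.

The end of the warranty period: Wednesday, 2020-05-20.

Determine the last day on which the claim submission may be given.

2020-05-20 minus 66 days is 2020-03-15.

2020-03-15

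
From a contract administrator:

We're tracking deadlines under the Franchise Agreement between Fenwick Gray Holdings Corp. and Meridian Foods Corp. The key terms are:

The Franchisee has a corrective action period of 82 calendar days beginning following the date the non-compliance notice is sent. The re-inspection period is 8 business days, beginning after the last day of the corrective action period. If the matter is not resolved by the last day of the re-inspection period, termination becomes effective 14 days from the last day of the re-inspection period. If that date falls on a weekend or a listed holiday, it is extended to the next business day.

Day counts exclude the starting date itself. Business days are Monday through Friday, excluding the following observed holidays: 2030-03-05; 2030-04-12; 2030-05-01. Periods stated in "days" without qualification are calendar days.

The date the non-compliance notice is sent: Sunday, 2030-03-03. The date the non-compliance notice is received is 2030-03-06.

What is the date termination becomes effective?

2030-06-19

The last day of the corrective action period: 2030-03-03 + 82 days = 2030-05-24.
The last day of the re-inspection period: counting 8 business days from Friday, 2030-05-24 (May 27, May 28, May 29, May 30, May 31, Jun 3, Jun 4, Jun 5, skipping weekends) reaches Wednesday, 2030-06-05.
The date termination becomes effective: 14 calendar days after 2030-06-05 is 2030-06-19. 2030-06-19 is a Wednesday and is not a listed holiday, so no roll-forward applies.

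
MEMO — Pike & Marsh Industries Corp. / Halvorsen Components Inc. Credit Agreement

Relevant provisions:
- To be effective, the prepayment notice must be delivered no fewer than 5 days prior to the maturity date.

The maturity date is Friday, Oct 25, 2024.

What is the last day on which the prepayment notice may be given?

Oct 20, 2024

Oct 25, 2024 minus 5 days is Oct 20, 2024.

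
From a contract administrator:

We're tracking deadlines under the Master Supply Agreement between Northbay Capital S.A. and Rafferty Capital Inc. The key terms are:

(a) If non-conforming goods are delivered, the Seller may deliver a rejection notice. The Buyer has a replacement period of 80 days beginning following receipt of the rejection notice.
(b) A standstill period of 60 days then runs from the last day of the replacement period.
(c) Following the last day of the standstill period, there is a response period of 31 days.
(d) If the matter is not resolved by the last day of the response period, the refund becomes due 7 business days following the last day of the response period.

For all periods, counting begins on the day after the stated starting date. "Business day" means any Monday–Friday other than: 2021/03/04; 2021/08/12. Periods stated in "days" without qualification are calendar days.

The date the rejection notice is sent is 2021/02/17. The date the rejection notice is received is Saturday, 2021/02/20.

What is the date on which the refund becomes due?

The last day of the replacement period: 80 calendar days after 2021/02/20 is 2021/05/11.
The last day of the standstill period: 60 calendar days after 2021/05/11 is 2021/07/10.
Adding 31 calendar days to 2021/07/10 gives 2021/08/10, which is the last day of the response period.
The date on which the refund becomes due: 7 business days after Tuesday, 2021/08/10, skipping weekends and the listed holiday on Aug 12 — Aug 11, Aug 13, Aug 16, Aug 17, Aug 18, Aug 19, Aug 20 — lands on Friday, 2021/08/20.

2021/08/20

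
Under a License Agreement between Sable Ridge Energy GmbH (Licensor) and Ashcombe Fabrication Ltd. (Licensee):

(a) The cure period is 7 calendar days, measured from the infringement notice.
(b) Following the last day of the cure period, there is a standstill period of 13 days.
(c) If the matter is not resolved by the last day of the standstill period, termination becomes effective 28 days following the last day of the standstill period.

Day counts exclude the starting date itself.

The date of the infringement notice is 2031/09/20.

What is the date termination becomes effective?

2031/11/07

The last day of the cure period: 7 calendar days after 2031/09/20 is 2031/09/27.
Adding 13 calendar days to 2031/09/27 gives 2031/10/10, which is the last day of the standstill period.
Adding 28 calendar days to 2031/10/10 gives 2031/11/07, which is the date termination becomes effective.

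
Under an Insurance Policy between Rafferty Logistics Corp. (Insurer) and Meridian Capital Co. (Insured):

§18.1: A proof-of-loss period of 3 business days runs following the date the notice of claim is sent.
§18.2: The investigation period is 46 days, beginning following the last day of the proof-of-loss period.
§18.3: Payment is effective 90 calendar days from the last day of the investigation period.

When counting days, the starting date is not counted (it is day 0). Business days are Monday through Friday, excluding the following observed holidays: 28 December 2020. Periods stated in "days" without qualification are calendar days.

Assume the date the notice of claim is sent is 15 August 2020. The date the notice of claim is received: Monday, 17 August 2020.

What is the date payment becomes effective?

2 January 2021

The last day of the proof-of-loss period: 3 business days after Saturday, 15 August 2020, skipping weekends — Aug 17, Aug 18, Aug 19 — lands on Wednesday, 19 August 2020.
The last day of the investigation period: 19 August 2020 + 46 days = 4 October 2020.
The date payment becomes effective: 90 calendar days after 4 October 2020 is 2 January 2021.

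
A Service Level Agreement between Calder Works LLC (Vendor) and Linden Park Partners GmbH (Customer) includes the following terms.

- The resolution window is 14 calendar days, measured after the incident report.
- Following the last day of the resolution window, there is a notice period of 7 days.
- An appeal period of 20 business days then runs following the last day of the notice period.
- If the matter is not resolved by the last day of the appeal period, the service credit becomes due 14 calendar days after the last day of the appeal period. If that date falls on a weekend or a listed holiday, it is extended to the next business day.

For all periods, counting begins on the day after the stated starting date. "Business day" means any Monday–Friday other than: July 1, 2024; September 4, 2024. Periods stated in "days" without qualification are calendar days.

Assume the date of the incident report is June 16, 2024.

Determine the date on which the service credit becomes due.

The last day of the resolution window: 14 calendar days after June 16, 2024 is June 30, 2024.
Adding 7 calendar days to June 30, 2024 gives July 7, 2024, which is the last day of the notice period.
The last day of the appeal period: 20 business days after Sunday, July 7, 2024, skipping weekends — Jul 8, Jul 9, Jul 10, Jul 11, …, Jul 31, Aug 1, Aug 2 — lands on Friday, August 2, 2024.
The date on which the service credit becomes due: 14 calendar days after August 2, 2024 is August 16, 2024. August 16, 2024 is a Friday and is not a listed holiday, so no roll-forward applies.

August 16, 2024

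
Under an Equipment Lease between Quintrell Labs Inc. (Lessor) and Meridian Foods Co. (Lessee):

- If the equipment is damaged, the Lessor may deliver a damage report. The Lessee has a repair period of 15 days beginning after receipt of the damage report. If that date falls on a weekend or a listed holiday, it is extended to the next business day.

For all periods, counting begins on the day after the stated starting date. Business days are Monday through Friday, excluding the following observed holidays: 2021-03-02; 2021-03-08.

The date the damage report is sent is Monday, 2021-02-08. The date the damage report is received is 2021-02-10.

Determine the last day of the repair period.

Adding 15 calendar days to 2021-02-10 gives 2021-02-25, which is the last day of the repair period. 2021-02-25 is a Thursday and is not a listed holiday, so no roll-forward applies.

2021-02-25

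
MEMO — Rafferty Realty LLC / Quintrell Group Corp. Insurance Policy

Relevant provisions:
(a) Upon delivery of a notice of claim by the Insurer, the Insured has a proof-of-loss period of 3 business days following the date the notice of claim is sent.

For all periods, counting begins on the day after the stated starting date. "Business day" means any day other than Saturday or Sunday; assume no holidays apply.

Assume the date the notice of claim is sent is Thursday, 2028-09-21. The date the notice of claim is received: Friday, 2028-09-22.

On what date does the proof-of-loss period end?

The last day of the proof-of-loss period: 3 business days after Thursday, 2028-09-21, skipping weekends — Sep 22, Sep 25, Sep 26 — lands on Tuesday, 2028-09-26.

2028-09-26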